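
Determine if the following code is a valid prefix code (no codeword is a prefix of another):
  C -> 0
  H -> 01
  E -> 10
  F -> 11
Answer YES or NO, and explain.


Checking each pair (does one codeword prefix another?):
  C='0' vs H='01': prefix -- VIOLATION

NO -- this is NOT a valid prefix code. C (0) is a prefix of H (01).


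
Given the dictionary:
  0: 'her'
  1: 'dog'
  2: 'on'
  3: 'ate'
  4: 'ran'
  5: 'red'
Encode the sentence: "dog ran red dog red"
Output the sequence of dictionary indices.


Look up each word in the dictionary:
  'dog' -> 1
  'ran' -> 4
  'red' -> 5
  'dog' -> 1
  'red' -> 5

Encoded: [1, 4, 5, 1, 5]


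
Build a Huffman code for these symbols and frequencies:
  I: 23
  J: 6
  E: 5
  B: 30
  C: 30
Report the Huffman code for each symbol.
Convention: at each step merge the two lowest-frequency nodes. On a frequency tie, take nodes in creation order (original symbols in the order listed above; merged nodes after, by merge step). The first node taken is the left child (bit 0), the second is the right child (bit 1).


Huffman tree construction:
Step 1: Merge E(5) + J(6) = 11
Step 2: Merge (E+J)(11) + I(23) = 34
Step 3: Merge B(30) + C(30) = 60
Step 4: Merge ((E+J)+I)(34) + (B+C)(60) = 94
Read each symbol's code off the tree from the root (left child = 0, right child = 1).

Codes:
  I: 01 (length 2)
  J: 001 (length 3)
  E: 000 (length 3)
  B: 10 (length 2)
  C: 11 (length 2)
Average code length: 199/94 = 2.1170 bits/symbol


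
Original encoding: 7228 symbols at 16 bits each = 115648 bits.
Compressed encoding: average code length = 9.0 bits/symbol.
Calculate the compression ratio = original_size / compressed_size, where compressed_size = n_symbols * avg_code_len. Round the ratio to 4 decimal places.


original_size = n_symbols * orig_bits = 7228 * 16 = 115648 bits
compressed_size = n_symbols * avg_code_len = 7228 * 9.0 = 65052.0 bits
ratio = original_size / compressed_size = 115648 / 65052.0 = 1.7778

Compression ratio = 1.7778


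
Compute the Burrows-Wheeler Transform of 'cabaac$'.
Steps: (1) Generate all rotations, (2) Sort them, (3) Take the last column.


Rotations (sorted):
  0: $cabaac -> last char: c
  1: aac$cab -> last char: b
  2: abaac$c -> last char: c
  3: ac$caba -> last char: a
  4: baac$ca -> last char: a
  5: c$cabaa -> last char: a
  6: cabaac$ -> last char: $


BWT = cbcaaa$


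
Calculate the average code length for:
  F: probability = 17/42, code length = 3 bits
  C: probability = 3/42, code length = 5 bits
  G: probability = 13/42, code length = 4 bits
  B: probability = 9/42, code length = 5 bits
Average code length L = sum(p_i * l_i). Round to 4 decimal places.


Weighted contributions p_i * l_i:
  F: (17/42) * 3 = 51/42
  C: (3/42) * 5 = 15/42
  G: (13/42) * 4 = 52/42
  B: (9/42) * 5 = 45/42
Sum = (51 + 15 + 52 + 45)/42 = 163/42

L = 163/42 = 3.8810 bits/symbol


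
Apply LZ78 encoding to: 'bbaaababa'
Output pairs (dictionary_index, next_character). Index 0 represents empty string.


LZ78 encoding steps:
Dictionary: {0: ''}
Step 1: w='' (idx 0), next='b' -> output (0, 'b'), add 'b' as idx 1
Step 2: w='b' (idx 1), next='a' -> output (1, 'a'), add 'ba' as idx 2
Step 3: w='' (idx 0), next='a' -> output (0, 'a'), add 'a' as idx 3
Step 4: w='a' (idx 3), next='b' -> output (3, 'b'), add 'ab' as idx 4
Step 5: w='ab' (idx 4), next='a' -> output (4, 'a'), add 'aba' as idx 5


Encoded: [(0, 'b'), (1, 'a'), (0, 'a'), (3, 'b'), (4, 'a')]


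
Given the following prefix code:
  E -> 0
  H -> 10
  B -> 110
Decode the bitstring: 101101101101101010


Decoding step by step:
Bits 10 -> H
Bits 110 -> B
Bits 110 -> B
Bits 110 -> B
Bits 110 -> B
Bits 10 -> H
Bits 10 -> H


Decoded message: HBBBBHH


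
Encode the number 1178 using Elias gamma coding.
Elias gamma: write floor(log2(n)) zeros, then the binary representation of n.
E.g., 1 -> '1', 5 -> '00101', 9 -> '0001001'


num_bits = floor(log2(1178)) + 1 = 11
leading_zeros = num_bits - 1 = 10
binary(1178) = 10010011010

Elias gamma(1178) = '0000000000' + '10010011010' = 000000000010010011010 (21 bits)


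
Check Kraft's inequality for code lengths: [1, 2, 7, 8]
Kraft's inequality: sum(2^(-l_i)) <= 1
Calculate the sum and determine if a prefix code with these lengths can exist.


Sum = 2^(-1) + 2^(-2) + 2^(-7) + 2^(-8)
    = 0.5 + 0.25 + 0.0078125 + 0.00390625
    = 195/256 = 0.76171875
Since 0.76171875 <= 1, Kraft's inequality IS satisfied.
A prefix code with these lengths CAN exist.

Kraft sum = 0.76171875. Satisfied.


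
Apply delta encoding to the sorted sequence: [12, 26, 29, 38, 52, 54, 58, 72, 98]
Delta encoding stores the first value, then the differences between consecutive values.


First value: 12
Deltas:
  26 - 12 = 14
  29 - 26 = 3
  38 - 29 = 9
  52 - 38 = 14
  54 - 52 = 2
  58 - 54 = 4
  72 - 58 = 14
  98 - 72 = 26


Delta encoded: [12, 14, 3, 9, 14, 2, 4, 14, 26]


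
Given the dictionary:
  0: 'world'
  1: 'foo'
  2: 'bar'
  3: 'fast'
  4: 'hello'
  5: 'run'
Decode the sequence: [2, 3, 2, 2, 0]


Look up each index in the dictionary:
  2 -> 'bar'
  3 -> 'fast'
  2 -> 'bar'
  2 -> 'bar'
  0 -> 'world'

Decoded: "bar fast bar bar world"


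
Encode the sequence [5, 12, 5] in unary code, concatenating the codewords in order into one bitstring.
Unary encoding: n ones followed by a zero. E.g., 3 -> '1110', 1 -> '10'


Encode each number as n ones followed by a terminating 0:
  5 -> 111110 (6 bits)
  12 -> 1111111111110 (13 bits)
  5 -> 111110 (6 bits)
Total length = 6 + 13 + 6 = 25 bits.

Unary([5, 12, 5]) = 1111101111111111110111110 (25 bits)


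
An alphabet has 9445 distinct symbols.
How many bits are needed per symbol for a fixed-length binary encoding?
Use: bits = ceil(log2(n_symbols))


log2(9445) = 13.2053
Bracket: 2^13 = 8192 < 9445 <= 2^14 = 16384
So ceil(log2(9445)) = 14

bits = ceil(log2(9445)) = ceil(13.2053) = 14 bits


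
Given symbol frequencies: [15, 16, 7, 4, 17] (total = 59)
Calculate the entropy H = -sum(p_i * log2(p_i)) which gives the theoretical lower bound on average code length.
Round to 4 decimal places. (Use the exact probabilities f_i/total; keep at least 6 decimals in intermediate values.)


Per-symbol terms -p_i * log2(p_i) with p_i = f_i/59:
  p = 15/59 = 0.254237: log2(p) = -1.975752, -p*log2(p) = 0.502310
  p = 16/59 = 0.271186: log2(p) = -1.882643, -p*log2(p) = 0.510547
  p = 7/59 = 0.118644: log2(p) = -3.075288, -p*log2(p) = 0.364865
  p = 4/59 = 0.067797: log2(p) = -3.882643, -p*log2(p) = 0.263230
  p = 17/59 = 0.288136: log2(p) = -1.795180, -p*log2(p) = 0.517255
H = 0.502310 + 0.510547 + 0.364865 + 0.263230 + 0.517255 = 2.158207

H = 2.1582 bits/symbol


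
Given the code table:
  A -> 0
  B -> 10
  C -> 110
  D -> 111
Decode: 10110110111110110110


Decoding:
10 -> B
110 -> C
110 -> C
111 -> D
110 -> C
110 -> C
110 -> C


Result: BCCDCCC


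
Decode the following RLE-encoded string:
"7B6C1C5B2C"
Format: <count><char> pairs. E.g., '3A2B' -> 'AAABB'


Expanding each <count><char> pair:
  7B -> 'BBBBBBB'
  6C -> 'CCCCCC'
  1C -> 'C'
  5B -> 'BBBBB'
  2C -> 'CC'

Decoded = BBBBBBBCCCCCCCBBBBBCC


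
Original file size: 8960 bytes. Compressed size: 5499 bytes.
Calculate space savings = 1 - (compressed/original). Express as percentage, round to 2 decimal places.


ratio = compressed/original = 5499/8960 = 0.613728
savings = 1 - ratio = 1 - 0.613728 = 0.386272
as a percentage: 0.386272 * 100 = 38.63%

Space savings = 1 - 5499/8960 = 38.63%


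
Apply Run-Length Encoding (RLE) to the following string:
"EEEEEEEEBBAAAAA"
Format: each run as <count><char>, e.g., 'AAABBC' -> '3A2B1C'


Scanning runs left to right:
  i=0: run of 'E' x 8 -> '8E'
  i=8: run of 'B' x 2 -> '2B'
  i=10: run of 'A' x 5 -> '5A'

RLE = 8E2B5A


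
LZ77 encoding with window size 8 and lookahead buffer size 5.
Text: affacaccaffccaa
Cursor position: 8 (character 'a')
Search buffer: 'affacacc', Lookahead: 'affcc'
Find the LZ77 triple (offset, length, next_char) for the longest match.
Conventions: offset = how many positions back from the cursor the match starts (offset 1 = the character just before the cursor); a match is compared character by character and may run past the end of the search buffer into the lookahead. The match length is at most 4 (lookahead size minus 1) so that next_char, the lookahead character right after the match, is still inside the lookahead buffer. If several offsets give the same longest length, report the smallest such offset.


Try each offset into the search buffer:
  offset=1 (pos 7, char 'c'): match length 0
  offset=2 (pos 6, char 'c'): match length 0
  offset=3 (pos 5, char 'a'): match length 1
  offset=4 (pos 4, char 'c'): match length 0
  offset=5 (pos 3, char 'a'): match length 1
  offset=6 (pos 2, char 'f'): match length 0
  offset=7 (pos 1, char 'f'): match length 0
  offset=8 (pos 0, char 'a'): match length 3
Longest match has length 3 at offset 8.
next_char = character at position 8 + 3 = 11 -> 'c'

Best match: offset=8, length=3 (matching 'aff' starting at position 0)
LZ77 triple: (8, 3, 'c')


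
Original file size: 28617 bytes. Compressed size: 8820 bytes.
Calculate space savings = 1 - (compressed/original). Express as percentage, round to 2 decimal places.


ratio = compressed/original = 8820/28617 = 0.308208
savings = 1 - ratio = 1 - 0.308208 = 0.691792
as a percentage: 0.691792 * 100 = 69.18%

Space savings = 1 - 8820/28617 = 69.18%


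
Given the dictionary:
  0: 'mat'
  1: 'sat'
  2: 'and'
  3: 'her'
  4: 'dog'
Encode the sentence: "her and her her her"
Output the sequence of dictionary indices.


Look up each word in the dictionary:
  'her' -> 3
  'and' -> 2
  'her' -> 3
  'her' -> 3
  'her' -> 3

Encoded: [3, 2, 3, 3, 3]


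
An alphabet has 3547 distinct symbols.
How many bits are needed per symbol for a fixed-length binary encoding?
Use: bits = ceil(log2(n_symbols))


log2(3547) = 11.7924
Bracket: 2^11 = 2048 < 3547 <= 2^12 = 4096
So ceil(log2(3547)) = 12

bits = ceil(log2(3547)) = ceil(11.7924) = 12 bits


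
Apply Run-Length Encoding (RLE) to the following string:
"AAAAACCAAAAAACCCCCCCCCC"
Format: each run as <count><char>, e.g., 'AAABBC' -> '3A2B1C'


Scanning runs left to right:
  i=0: run of 'A' x 5 -> '5A'
  i=5: run of 'C' x 2 -> '2C'
  i=7: run of 'A' x 6 -> '6A'
  i=13: run of 'C' x 10 -> '10C'

RLE = 5A2C6A10C


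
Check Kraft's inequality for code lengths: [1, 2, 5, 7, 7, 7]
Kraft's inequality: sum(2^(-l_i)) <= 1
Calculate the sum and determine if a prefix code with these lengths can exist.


Sum = 2^(-1) + 2^(-2) + 2^(-5) + 2^(-7) + 2^(-7) + 2^(-7)
    = 0.5 + 0.25 + 0.03125 + 0.0078125 + 0.0078125 + 0.0078125
    = 103/128 = 0.8046875
Since 0.8046875 <= 1, Kraft's inequality IS satisfied.
A prefix code with these lengths CAN exist.

Kraft sum = 0.8046875. Satisfied.


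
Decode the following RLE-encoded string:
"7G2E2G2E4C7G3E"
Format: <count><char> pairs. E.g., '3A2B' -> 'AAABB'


Expanding each <count><char> pair:
  7G -> 'GGGGGGG'
  2E -> 'EE'
  2G -> 'GG'
  2E -> 'EE'
  4C -> 'CCCC'
  7G -> 'GGGGGGG'
  3E -> 'EEE'

Decoded = GGGGGGGEEGGEECCCCGGGGGGGEEE


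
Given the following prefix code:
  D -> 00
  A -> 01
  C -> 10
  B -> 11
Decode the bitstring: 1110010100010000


Decoding step by step:
Bits 11 -> B
Bits 10 -> C
Bits 01 -> A
Bits 01 -> A
Bits 00 -> D
Bits 01 -> A
Bits 00 -> D
Bits 00 -> D


Decoded message: BCAADADD


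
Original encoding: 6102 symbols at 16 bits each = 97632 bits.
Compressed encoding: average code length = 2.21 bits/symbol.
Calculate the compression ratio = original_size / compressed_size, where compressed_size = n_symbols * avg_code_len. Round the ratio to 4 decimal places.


original_size = n_symbols * orig_bits = 6102 * 16 = 97632 bits
compressed_size = n_symbols * avg_code_len = 6102 * 2.21 = 13485.42 bits
ratio = original_size / compressed_size = 97632 / 13485.42 = 7.2398

Compression ratio = 7.2398


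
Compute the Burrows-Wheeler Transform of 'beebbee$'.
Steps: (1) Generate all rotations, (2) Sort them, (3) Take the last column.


Rotations (sorted):
  0: $beebbee -> last char: e
  1: bbee$bee -> last char: e
  2: bee$beeb -> last char: b
  3: beebbee$ -> last char: $
  4: e$beebbe -> last char: e
  5: ebbee$be -> last char: e
  6: ee$beebb -> last char: b
  7: eebbee$b -> last char: b


BWT = eeb$eebb


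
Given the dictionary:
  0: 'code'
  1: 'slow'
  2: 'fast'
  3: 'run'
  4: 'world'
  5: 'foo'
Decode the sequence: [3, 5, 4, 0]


Look up each index in the dictionary:
  3 -> 'run'
  5 -> 'foo'
  4 -> 'world'
  0 -> 'code'

Decoded: "run foo world code"


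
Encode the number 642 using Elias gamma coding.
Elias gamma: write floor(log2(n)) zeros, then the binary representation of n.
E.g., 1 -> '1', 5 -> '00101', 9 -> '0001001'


num_bits = floor(log2(642)) + 1 = 10
leading_zeros = num_bits - 1 = 9
binary(642) = 1010000010

Elias gamma(642) = '000000000' + '1010000010' = 0000000001010000010 (19 bits)


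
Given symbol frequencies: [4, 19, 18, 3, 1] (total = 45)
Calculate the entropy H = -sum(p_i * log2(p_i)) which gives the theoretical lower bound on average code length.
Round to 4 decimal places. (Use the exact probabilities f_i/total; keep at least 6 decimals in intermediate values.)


Per-symbol terms -p_i * log2(p_i) with p_i = f_i/45:
  p = 4/45 = 0.088889: log2(p) = -3.491853, -p*log2(p) = 0.310387
  p = 19/45 = 0.422222: log2(p) = -1.243926, -p*log2(p) = 0.525213
  p = 18/45 = 0.400000: log2(p) = -1.321928, -p*log2(p) = 0.528771
  p = 3/45 = 0.066667: log2(p) = -3.906891, -p*log2(p) = 0.260459
  p = 1/45 = 0.022222: log2(p) = -5.491853, -p*log2(p) = 0.122041
H = 0.310387 + 0.525213 + 0.528771 + 0.260459 + 0.122041 = 1.746871

H = 1.7469 bits/symbol


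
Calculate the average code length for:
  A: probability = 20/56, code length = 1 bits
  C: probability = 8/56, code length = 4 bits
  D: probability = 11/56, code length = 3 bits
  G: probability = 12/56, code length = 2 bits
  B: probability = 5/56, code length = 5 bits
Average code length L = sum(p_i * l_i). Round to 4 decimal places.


Weighted contributions p_i * l_i:
  A: (20/56) * 1 = 20/56
  C: (8/56) * 4 = 32/56
  D: (11/56) * 3 = 33/56
  G: (12/56) * 2 = 24/56
  B: (5/56) * 5 = 25/56
Sum = (20 + 32 + 33 + 24 + 25)/56 = 134/56

L = 134/56 = 2.3929 bits/symbol


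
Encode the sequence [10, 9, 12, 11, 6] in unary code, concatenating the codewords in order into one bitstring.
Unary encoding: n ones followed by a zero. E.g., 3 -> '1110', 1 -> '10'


Encode each number as n ones followed by a terminating 0:
  10 -> 11111111110 (11 bits)
  9 -> 1111111110 (10 bits)
  12 -> 1111111111110 (13 bits)
  11 -> 111111111110 (12 bits)
  6 -> 1111110 (7 bits)
Total length = 11 + 10 + 13 + 12 + 7 = 53 bits.

Unary([10, 9, 12, 11, 6]) = 11111111110111111111011111111111101111111111101111110 (53 bits)


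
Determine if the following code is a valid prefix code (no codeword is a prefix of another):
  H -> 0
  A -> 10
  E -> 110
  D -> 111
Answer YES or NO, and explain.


Checking each pair (does one codeword prefix another?):
  H='0' vs A='10': no prefix
  H='0' vs E='110': no prefix
  H='0' vs D='111': no prefix
  A='10' vs H='0': no prefix
  A='10' vs E='110': no prefix
  A='10' vs D='111': no prefix
  E='110' vs H='0': no prefix
  E='110' vs A='10': no prefix
  E='110' vs D='111': no prefix
  D='111' vs H='0': no prefix
  D='111' vs A='10': no prefix
  D='111' vs E='110': no prefix
No violation found over all pairs.

YES -- this is a valid prefix code. No codeword is a prefix of any other codeword.


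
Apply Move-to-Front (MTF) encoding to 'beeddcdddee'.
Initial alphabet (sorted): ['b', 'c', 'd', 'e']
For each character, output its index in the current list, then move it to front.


MTF encoding:
'b': index 0 in ['b', 'c', 'd', 'e'] -> ['b', 'c', 'd', 'e']
'e': index 3 in ['b', 'c', 'd', 'e'] -> ['e', 'b', 'c', 'd']
'e': index 0 in ['e', 'b', 'c', 'd'] -> ['e', 'b', 'c', 'd']
'd': index 3 in ['e', 'b', 'c', 'd'] -> ['d', 'e', 'b', 'c']
'd': index 0 in ['d', 'e', 'b', 'c'] -> ['d', 'e', 'b', 'c']
'c': index 3 in ['d', 'e', 'b', 'c'] -> ['c', 'd', 'e', 'b']
'd': index 1 in ['c', 'd', 'e', 'b'] -> ['d', 'c', 'e', 'b']
'd': index 0 in ['d', 'c', 'e', 'b'] -> ['d', 'c', 'e', 'b']
'd': index 0 in ['d', 'c', 'e', 'b'] -> ['d', 'c', 'e', 'b']
'e': index 2 in ['d', 'c', 'e', 'b'] -> ['e', 'd', 'c', 'b']
'e': index 0 in ['e', 'd', 'c', 'b'] -> ['e', 'd', 'c', 'b']


Output: [0, 3, 0, 3, 0, 3, 1, 0, 0, 2, 0]


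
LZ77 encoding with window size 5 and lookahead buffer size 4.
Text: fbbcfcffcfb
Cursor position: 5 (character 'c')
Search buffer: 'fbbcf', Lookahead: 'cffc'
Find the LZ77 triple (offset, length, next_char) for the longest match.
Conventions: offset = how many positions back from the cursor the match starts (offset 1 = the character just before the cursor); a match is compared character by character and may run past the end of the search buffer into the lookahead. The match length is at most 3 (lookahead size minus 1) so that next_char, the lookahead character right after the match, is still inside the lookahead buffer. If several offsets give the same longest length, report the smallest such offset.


Try each offset into the search buffer:
  offset=1 (pos 4, char 'f'): match length 0
  offset=2 (pos 3, char 'c'): match length 2
  offset=3 (pos 2, char 'b'): match length 0
  offset=4 (pos 1, char 'b'): match length 0
  offset=5 (pos 0, char 'f'): match length 0
Longest match has length 2 at offset 2.
next_char = character at position 5 + 2 = 7 -> 'f'

Best match: offset=2, length=2 (matching 'cf' starting at position 3)
LZ77 triple: (2, 2, 'f')


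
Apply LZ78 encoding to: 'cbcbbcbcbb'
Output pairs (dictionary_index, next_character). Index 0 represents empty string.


LZ78 encoding steps:
Dictionary: {0: ''}
Step 1: w='' (idx 0), next='c' -> output (0, 'c'), add 'c' as idx 1
Step 2: w='' (idx 0), next='b' -> output (0, 'b'), add 'b' as idx 2
Step 3: w='c' (idx 1), next='b' -> output (1, 'b'), add 'cb' as idx 3
Step 4: w='b' (idx 2), next='c' -> output (2, 'c'), add 'bc' as idx 4
Step 5: w='bc' (idx 4), next='b' -> output (4, 'b'), add 'bcb' as idx 5
Step 6: w='b' (idx 2), end of input -> output (2, '')


Encoded: [(0, 'c'), (0, 'b'), (1, 'b'), (2, 'c'), (4, 'b'), (2, '')]


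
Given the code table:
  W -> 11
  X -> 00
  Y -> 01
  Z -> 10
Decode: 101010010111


Decoding:
10 -> Z
10 -> Z
10 -> Z
01 -> Y
01 -> Y
11 -> W


Result: ZZZYYW


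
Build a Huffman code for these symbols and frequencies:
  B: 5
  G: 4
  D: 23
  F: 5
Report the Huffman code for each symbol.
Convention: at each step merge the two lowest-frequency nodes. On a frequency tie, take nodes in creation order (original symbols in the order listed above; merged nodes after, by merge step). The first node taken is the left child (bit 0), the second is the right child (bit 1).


Huffman tree construction:
Step 1: Merge G(4) + B(5) = 9
Step 2: Merge F(5) + (G+B)(9) = 14
Step 3: Merge (F+(G+B))(14) + D(23) = 37
Read each symbol's code off the tree from the root (left child = 0, right child = 1).

Codes:
  B: 011 (length 3)
  G: 010 (length 3)
  D: 1 (length 1)
  F: 00 (length 2)
Average code length: 60/37 = 1.6216 bits/symbol


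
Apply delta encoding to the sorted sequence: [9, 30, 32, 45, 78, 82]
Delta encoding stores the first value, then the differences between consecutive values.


First value: 9
Deltas:
  30 - 9 = 21
  32 - 30 = 2
  45 - 32 = 13
  78 - 45 = 33
  82 - 78 = 4


Delta encoded: [9, 21, 2, 13, 33, 4]


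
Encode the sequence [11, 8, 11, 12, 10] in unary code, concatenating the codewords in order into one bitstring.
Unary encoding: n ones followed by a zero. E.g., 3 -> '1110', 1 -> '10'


Encode each number as n ones followed by a terminating 0:
  11 -> 111111111110 (12 bits)
  8 -> 111111110 (9 bits)
  11 -> 111111111110 (12 bits)
  12 -> 1111111111110 (13 bits)
  10 -> 11111111110 (11 bits)
Total length = 12 + 9 + 12 + 13 + 11 = 57 bits.

Unary([11, 8, 11, 12, 10]) = 111111111110111111110111111111110111111111111011111111110 (57 bits)


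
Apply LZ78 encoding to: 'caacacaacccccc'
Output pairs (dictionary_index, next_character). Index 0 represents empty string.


LZ78 encoding steps:
Dictionary: {0: ''}
Step 1: w='' (idx 0), next='c' -> output (0, 'c'), add 'c' as idx 1
Step 2: w='' (idx 0), next='a' -> output (0, 'a'), add 'a' as idx 2
Step 3: w='a' (idx 2), next='c' -> output (2, 'c'), add 'ac' as idx 3
Step 4: w='ac' (idx 3), next='a' -> output (3, 'a'), add 'aca' as idx 4
Step 5: w='ac' (idx 3), next='c' -> output (3, 'c'), add 'acc' as idx 5
Step 6: w='c' (idx 1), next='c' -> output (1, 'c'), add 'cc' as idx 6
Step 7: w='cc' (idx 6), end of input -> output (6, '')


Encoded: [(0, 'c'), (0, 'a'), (2, 'c'), (3, 'a'), (3, 'c'), (1, 'c'), (6, '')]


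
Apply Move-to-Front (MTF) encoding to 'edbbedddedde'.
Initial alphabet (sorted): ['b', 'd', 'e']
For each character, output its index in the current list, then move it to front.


MTF encoding:
'e': index 2 in ['b', 'd', 'e'] -> ['e', 'b', 'd']
'd': index 2 in ['e', 'b', 'd'] -> ['d', 'e', 'b']
'b': index 2 in ['d', 'e', 'b'] -> ['b', 'd', 'e']
'b': index 0 in ['b', 'd', 'e'] -> ['b', 'd', 'e']
'e': index 2 in ['b', 'd', 'e'] -> ['e', 'b', 'd']
'd': index 2 in ['e', 'b', 'd'] -> ['d', 'e', 'b']
'd': index 0 in ['d', 'e', 'b'] -> ['d', 'e', 'b']
'd': index 0 in ['d', 'e', 'b'] -> ['d', 'e', 'b']
'e': index 1 in ['d', 'e', 'b'] -> ['e', 'd', 'b']
'd': index 1 in ['e', 'd', 'b'] -> ['d', 'e', 'b']
'd': index 0 in ['d', 'e', 'b'] -> ['d', 'e', 'b']
'e': index 1 in ['d', 'e', 'b'] -> ['e', 'd', 'b']


Output: [2, 2, 2, 0, 2, 2, 0, 0, 1, 1, 0, 1]


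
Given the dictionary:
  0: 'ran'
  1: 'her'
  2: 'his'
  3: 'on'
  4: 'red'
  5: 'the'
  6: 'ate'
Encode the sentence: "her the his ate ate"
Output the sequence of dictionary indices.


Look up each word in the dictionary:
  'her' -> 1
  'the' -> 5
  'his' -> 2
  'ate' -> 6
  'ate' -> 6

Encoded: [1, 5, 2, 6, 6]


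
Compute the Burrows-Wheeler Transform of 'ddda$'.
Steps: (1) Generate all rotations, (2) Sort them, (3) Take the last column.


Rotations (sorted):
  0: $ddda -> last char: a
  1: a$ddd -> last char: d
  2: da$dd -> last char: d
  3: dda$d -> last char: d
  4: ddda$ -> last char: $


BWT = addd$


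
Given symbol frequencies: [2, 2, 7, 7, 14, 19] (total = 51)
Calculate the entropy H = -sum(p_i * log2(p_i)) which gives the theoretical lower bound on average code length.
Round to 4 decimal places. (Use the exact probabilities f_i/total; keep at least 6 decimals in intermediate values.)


Per-symbol terms -p_i * log2(p_i) with p_i = f_i/51:
  p = 2/51 = 0.039216: log2(p) = -4.672425, -p*log2(p) = 0.183232
  p = 2/51 = 0.039216: log2(p) = -4.672425, -p*log2(p) = 0.183232
  p = 7/51 = 0.137255: log2(p) = -2.865070, -p*log2(p) = 0.393245
  p = 7/51 = 0.137255: log2(p) = -2.865070, -p*log2(p) = 0.393245
  p = 14/51 = 0.274510: log2(p) = -1.865070, -p*log2(p) = 0.511980
  p = 19/51 = 0.372549: log2(p) = -1.424498, -p*log2(p) = 0.530695
H = 0.183232 + 0.183232 + 0.393245 + 0.393245 + 0.511980 + 0.530695 = 2.195629

H = 2.1956 bits/symbol


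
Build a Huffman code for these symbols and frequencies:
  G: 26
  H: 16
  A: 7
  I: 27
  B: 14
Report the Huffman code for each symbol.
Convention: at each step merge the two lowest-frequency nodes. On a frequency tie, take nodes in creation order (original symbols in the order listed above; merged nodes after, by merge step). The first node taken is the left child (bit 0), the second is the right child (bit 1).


Huffman tree construction:
Step 1: Merge A(7) + B(14) = 21
Step 2: Merge H(16) + (A+B)(21) = 37
Step 3: Merge G(26) + I(27) = 53
Step 4: Merge (H+(A+B))(37) + (G+I)(53) = 90
Read each symbol's code off the tree from the root (left child = 0, right child = 1).

Codes:
  G: 10 (length 2)
  H: 00 (length 2)
  A: 010 (length 3)
  I: 11 (length 2)
  B: 011 (length 3)
Average code length: 201/90 = 2.2333 bits/symbol


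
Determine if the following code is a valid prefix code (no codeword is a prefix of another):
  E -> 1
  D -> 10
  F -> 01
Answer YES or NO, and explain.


Checking each pair (does one codeword prefix another?):
  E='1' vs D='10': prefix -- VIOLATION

NO -- this is NOT a valid prefix code. E (1) is a prefix of D (10).


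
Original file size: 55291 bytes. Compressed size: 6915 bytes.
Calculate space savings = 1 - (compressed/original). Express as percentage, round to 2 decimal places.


ratio = compressed/original = 6915/55291 = 0.125066
savings = 1 - ratio = 1 - 0.125066 = 0.874934
as a percentage: 0.874934 * 100 = 87.49%

Space savings = 1 - 6915/55291 = 87.49%


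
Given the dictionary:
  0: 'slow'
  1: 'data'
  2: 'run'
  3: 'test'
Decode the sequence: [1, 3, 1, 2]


Look up each index in the dictionary:
  1 -> 'data'
  3 -> 'test'
  1 -> 'data'
  2 -> 'run'

Decoded: "data test data run"


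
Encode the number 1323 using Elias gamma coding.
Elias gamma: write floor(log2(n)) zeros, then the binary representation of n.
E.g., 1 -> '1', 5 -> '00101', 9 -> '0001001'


num_bits = floor(log2(1323)) + 1 = 11
leading_zeros = num_bits - 1 = 10
binary(1323) = 10100101011

Elias gamma(1323) = '0000000000' + '10100101011' = 000000000010100101011 (21 bits)


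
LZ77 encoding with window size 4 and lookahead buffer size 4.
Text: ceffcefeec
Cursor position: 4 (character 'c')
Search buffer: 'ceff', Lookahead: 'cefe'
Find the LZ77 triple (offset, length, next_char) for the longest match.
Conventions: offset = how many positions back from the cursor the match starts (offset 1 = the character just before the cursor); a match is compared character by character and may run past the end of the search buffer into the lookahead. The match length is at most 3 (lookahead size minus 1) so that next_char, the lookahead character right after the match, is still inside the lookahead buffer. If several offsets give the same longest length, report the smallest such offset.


Try each offset into the search buffer:
  offset=1 (pos 3, char 'f'): match length 0
  offset=2 (pos 2, char 'f'): match length 0
  offset=3 (pos 1, char 'e'): match length 0
  offset=4 (pos 0, char 'c'): match length 3
Longest match has length 3 at offset 4.
next_char = character at position 4 + 3 = 7 -> 'e'

Best match: offset=4, length=3 (matching 'cef' starting at position 0)
LZ77 triple: (4, 3, 'e')


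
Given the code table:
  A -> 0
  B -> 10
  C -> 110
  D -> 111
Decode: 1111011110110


Decoding:
111 -> D
10 -> B
111 -> D
10 -> B
110 -> C


Result: DBDBC


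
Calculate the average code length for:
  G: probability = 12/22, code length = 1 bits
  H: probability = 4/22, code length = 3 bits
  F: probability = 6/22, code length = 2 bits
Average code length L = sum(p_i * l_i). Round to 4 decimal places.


Weighted contributions p_i * l_i:
  G: (12/22) * 1 = 12/22
  H: (4/22) * 3 = 12/22
  F: (6/22) * 2 = 12/22
Sum = (12 + 12 + 12)/22 = 36/22

L = 36/22 = 1.6364 bits/symbol


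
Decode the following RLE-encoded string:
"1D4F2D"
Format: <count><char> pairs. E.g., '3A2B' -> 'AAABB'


Expanding each <count><char> pair:
  1D -> 'D'
  4F -> 'FFFF'
  2D -> 'DD'

Decoded = DFFFFDD


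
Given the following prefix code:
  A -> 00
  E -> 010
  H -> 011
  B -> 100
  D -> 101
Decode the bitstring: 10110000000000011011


Decoding step by step:
Bits 101 -> D
Bits 100 -> B
Bits 00 -> A
Bits 00 -> A
Bits 00 -> A
Bits 00 -> A
Bits 011 -> H
Bits 011 -> H


Decoded message: DBAAAAHH


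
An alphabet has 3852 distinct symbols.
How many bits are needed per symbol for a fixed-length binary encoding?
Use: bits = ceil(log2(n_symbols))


log2(3852) = 11.9114
Bracket: 2^11 = 2048 < 3852 <= 2^12 = 4096
So ceil(log2(3852)) = 12

bits = ceil(log2(3852)) = ceil(11.9114) = 12 bits


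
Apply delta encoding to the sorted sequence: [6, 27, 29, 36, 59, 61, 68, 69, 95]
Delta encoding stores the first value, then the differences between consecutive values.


First value: 6
Deltas:
  27 - 6 = 21
  29 - 27 = 2
  36 - 29 = 7
  59 - 36 = 23
  61 - 59 = 2
  68 - 61 = 7
  69 - 68 = 1
  95 - 69 = 26


Delta encoded: [6, 21, 2, 7, 23, 2, 7, 1, 26]


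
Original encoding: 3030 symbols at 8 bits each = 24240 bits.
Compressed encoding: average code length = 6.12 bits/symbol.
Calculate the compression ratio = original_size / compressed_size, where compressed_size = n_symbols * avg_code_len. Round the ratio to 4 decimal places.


original_size = n_symbols * orig_bits = 3030 * 8 = 24240 bits
compressed_size = n_symbols * avg_code_len = 3030 * 6.12 = 18543.6 bits
ratio = original_size / compressed_size = 24240 / 18543.6 = 1.3072

Compression ratio = 1.3072


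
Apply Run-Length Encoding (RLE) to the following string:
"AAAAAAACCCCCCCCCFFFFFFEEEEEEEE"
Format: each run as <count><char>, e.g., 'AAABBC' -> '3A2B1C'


Scanning runs left to right:
  i=0: run of 'A' x 7 -> '7A'
  i=7: run of 'C' x 9 -> '9C'
  i=16: run of 'F' x 6 -> '6F'
  i=22: run of 'E' x 8 -> '8E'

RLE = 7A9C6F8E


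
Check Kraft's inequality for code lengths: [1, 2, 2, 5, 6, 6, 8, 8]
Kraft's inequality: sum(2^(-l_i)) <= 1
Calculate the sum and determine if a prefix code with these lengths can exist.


Sum = 2^(-1) + 2^(-2) + 2^(-2) + 2^(-5) + 2^(-6) + 2^(-6) + 2^(-8) + 2^(-8)
    = 0.5 + 0.25 + 0.25 + 0.03125 + 0.015625 + 0.015625 + 0.00390625 + 0.00390625
    = 274/256 = 1.0703125
Since 1.0703125 > 1, Kraft's inequality is NOT satisfied.
A prefix code with these lengths CANNOT exist.

Kraft sum = 1.0703125. Not satisfied.


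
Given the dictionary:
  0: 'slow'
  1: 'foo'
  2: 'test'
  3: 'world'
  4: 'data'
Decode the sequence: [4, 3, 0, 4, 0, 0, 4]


Look up each index in the dictionary:
  4 -> 'data'
  3 -> 'world'
  0 -> 'slow'
  4 -> 'data'
  0 -> 'slow'
  0 -> 'slow'
  4 -> 'data'

Decoded: "data world slow data slow slow data"


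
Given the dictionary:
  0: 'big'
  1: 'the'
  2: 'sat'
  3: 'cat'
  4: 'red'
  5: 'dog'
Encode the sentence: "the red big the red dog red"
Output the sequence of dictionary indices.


Look up each word in the dictionary:
  'the' -> 1
  'red' -> 4
  'big' -> 0
  'the' -> 1
  'red' -> 4
  'dog' -> 5
  'red' -> 4

Encoded: [1, 4, 0, 1, 4, 5, 4]


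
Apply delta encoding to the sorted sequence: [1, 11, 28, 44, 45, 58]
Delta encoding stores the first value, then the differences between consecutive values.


First value: 1
Deltas:
  11 - 1 = 10
  28 - 11 = 17
  44 - 28 = 16
  45 - 44 = 1
  58 - 45 = 13


Delta encoded: [1, 10, 17, 16, 1, 13]


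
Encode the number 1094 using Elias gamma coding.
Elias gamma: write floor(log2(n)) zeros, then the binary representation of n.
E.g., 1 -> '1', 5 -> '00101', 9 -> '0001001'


num_bits = floor(log2(1094)) + 1 = 11
leading_zeros = num_bits - 1 = 10
binary(1094) = 10001000110

Elias gamma(1094) = '0000000000' + '10001000110' = 000000000010001000110 (21 bits)


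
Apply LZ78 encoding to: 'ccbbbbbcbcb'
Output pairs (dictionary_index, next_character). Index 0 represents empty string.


LZ78 encoding steps:
Dictionary: {0: ''}
Step 1: w='' (idx 0), next='c' -> output (0, 'c'), add 'c' as idx 1
Step 2: w='c' (idx 1), next='b' -> output (1, 'b'), add 'cb' as idx 2
Step 3: w='' (idx 0), next='b' -> output (0, 'b'), add 'b' as idx 3
Step 4: w='b' (idx 3), next='b' -> output (3, 'b'), add 'bb' as idx 4
Step 5: w='b' (idx 3), next='c' -> output (3, 'c'), add 'bc' as idx 5
Step 6: w='bc' (idx 5), next='b' -> output (5, 'b'), add 'bcb' as idx 6


Encoded: [(0, 'c'), (1, 'b'), (0, 'b'), (3, 'b'), (3, 'c'), (5, 'b')]


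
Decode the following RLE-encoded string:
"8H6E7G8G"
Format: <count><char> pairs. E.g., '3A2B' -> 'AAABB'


Expanding each <count><char> pair:
  8H -> 'HHHHHHHH'
  6E -> 'EEEEEE'
  7G -> 'GGGGGGG'
  8G -> 'GGGGGGGG'

Decoded = HHHHHHHHEEEEEEGGGGGGGGGGGGGGG


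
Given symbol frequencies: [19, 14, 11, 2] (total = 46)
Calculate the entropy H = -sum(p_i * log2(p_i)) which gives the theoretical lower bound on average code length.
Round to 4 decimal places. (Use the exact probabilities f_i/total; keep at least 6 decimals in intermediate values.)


Per-symbol terms -p_i * log2(p_i) with p_i = f_i/46:
  p = 19/46 = 0.413043: log2(p) = -1.275634, -p*log2(p) = 0.526892
  p = 14/46 = 0.304348: log2(p) = -1.716207, -p*log2(p) = 0.522324
  p = 11/46 = 0.239130: log2(p) = -2.064130, -p*log2(p) = 0.493596
  p = 2/46 = 0.043478: log2(p) = -4.523562, -p*log2(p) = 0.196677
H = 0.526892 + 0.522324 + 0.493596 + 0.196677 = 1.739489

H = 1.7395 bits/symbol


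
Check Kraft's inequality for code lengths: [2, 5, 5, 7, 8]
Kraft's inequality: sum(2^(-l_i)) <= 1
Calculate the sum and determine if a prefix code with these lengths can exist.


Sum = 2^(-2) + 2^(-5) + 2^(-5) + 2^(-7) + 2^(-8)
    = 0.25 + 0.03125 + 0.03125 + 0.0078125 + 0.00390625
    = 83/256 = 0.32421875
Since 0.32421875 <= 1, Kraft's inequality IS satisfied.
A prefix code with these lengths CAN exist.

Kraft sum = 0.32421875. Satisfied.


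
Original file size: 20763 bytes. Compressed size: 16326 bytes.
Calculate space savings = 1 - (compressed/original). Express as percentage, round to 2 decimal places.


ratio = compressed/original = 16326/20763 = 0.786303
savings = 1 - ratio = 1 - 0.786303 = 0.213697
as a percentage: 0.213697 * 100 = 21.37%

Space savings = 1 - 16326/20763 = 21.37%


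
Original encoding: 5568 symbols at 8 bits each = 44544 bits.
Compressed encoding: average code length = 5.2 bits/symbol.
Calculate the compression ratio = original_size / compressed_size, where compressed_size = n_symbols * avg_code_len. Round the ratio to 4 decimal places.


original_size = n_symbols * orig_bits = 5568 * 8 = 44544 bits
compressed_size = n_symbols * avg_code_len = 5568 * 5.2 = 28953.6 bits
ratio = original_size / compressed_size = 44544 / 28953.6 = 1.5385

Compression ratio = 1.5385


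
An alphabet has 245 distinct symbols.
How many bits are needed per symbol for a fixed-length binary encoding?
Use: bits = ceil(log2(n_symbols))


log2(245) = 7.9366
Bracket: 2^7 = 128 < 245 <= 2^8 = 256
So ceil(log2(245)) = 8

bits = ceil(log2(245)) = ceil(7.9366) = 8 bits


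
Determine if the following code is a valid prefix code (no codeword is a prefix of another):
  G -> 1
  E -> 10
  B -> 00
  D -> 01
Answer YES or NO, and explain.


Checking each pair (does one codeword prefix another?):
  G='1' vs E='10': prefix -- VIOLATION

NO -- this is NOT a valid prefix code. G (1) is a prefix of E (10).


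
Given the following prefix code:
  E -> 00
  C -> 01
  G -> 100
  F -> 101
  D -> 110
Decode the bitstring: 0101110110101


Decoding step by step:
Bits 01 -> C
Bits 01 -> C
Bits 110 -> D
Bits 110 -> D
Bits 101 -> F


Decoded message: CCDDF


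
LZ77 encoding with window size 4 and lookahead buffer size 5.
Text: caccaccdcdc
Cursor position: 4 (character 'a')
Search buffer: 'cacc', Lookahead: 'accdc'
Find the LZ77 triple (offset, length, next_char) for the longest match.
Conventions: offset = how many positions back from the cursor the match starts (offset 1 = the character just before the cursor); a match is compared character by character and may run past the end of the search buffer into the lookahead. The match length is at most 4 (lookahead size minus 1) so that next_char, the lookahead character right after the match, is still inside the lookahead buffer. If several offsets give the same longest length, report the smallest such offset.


Try each offset into the search buffer:
  offset=1 (pos 3, char 'c'): match length 0
  offset=2 (pos 2, char 'c'): match length 0
  offset=3 (pos 1, char 'a'): match length 3
  offset=4 (pos 0, char 'c'): match length 0
Longest match has length 3 at offset 3.
next_char = character at position 4 + 3 = 7 -> 'd'

Best match: offset=3, length=3 (matching 'acc' starting at position 1)
LZ77 triple: (3, 3, 'd')


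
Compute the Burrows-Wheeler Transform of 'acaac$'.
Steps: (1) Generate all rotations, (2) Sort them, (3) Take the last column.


Rotations (sorted):
  0: $acaac -> last char: c
  1: aac$ac -> last char: c
  2: ac$aca -> last char: a
  3: acaac$ -> last char: $
  4: c$acaa -> last char: a
  5: caac$a -> last char: a


BWT = cca$aa


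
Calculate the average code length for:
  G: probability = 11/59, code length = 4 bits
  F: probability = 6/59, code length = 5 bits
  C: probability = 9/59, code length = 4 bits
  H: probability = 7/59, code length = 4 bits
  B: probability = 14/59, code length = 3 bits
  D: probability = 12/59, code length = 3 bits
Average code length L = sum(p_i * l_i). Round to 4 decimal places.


Weighted contributions p_i * l_i:
  G: (11/59) * 4 = 44/59
  F: (6/59) * 5 = 30/59
  C: (9/59) * 4 = 36/59
  H: (7/59) * 4 = 28/59
  B: (14/59) * 3 = 42/59
  D: (12/59) * 3 = 36/59
Sum = (44 + 30 + 36 + 28 + 42 + 36)/59 = 216/59

L = 216/59 = 3.6610 bits/symbol


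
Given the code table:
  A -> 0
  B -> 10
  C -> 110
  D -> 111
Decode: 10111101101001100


Decoding:
10 -> B
111 -> D
10 -> B
110 -> C
10 -> B
0 -> A
110 -> C
0 -> A


Result: BDBCBACA


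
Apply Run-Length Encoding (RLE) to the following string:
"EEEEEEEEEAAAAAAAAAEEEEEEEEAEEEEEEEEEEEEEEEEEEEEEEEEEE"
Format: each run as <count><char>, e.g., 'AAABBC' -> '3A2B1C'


Scanning runs left to right:
  i=0: run of 'E' x 9 -> '9E'
  i=9: run of 'A' x 9 -> '9A'
  i=18: run of 'E' x 8 -> '8E'
  i=26: run of 'A' x 1 -> '1A'
  i=27: run of 'E' x 26 -> '26E'

RLE = 9E9A8E1A26E


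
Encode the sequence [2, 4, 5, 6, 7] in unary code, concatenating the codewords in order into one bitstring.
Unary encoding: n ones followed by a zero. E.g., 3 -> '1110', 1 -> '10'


Encode each number as n ones followed by a terminating 0:
  2 -> 110 (3 bits)
  4 -> 11110 (5 bits)
  5 -> 111110 (6 bits)
  6 -> 1111110 (7 bits)
  7 -> 11111110 (8 bits)
Total length = 3 + 5 + 6 + 7 + 8 = 29 bits.

Unary([2, 4, 5, 6, 7]) = 11011110111110111111011111110 (29 bits)


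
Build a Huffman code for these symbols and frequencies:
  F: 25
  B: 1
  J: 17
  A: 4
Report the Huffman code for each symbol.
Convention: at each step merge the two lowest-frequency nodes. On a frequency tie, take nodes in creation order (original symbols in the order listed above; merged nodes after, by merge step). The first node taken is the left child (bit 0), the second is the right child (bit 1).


Huffman tree construction:
Step 1: Merge B(1) + A(4) = 5
Step 2: Merge (B+A)(5) + J(17) = 22
Step 3: Merge ((B+A)+J)(22) + F(25) = 47
Read each symbol's code off the tree from the root (left child = 0, right child = 1).

Codes:
  F: 1 (length 1)
  B: 000 (length 3)
  J: 01 (length 2)
  A: 001 (length 3)
Average code length: 74/47 = 1.5745 bits/symbol


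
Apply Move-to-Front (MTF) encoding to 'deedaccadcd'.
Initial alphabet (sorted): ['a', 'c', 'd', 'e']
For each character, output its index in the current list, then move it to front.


MTF encoding:
'd': index 2 in ['a', 'c', 'd', 'e'] -> ['d', 'a', 'c', 'e']
'e': index 3 in ['d', 'a', 'c', 'e'] -> ['e', 'd', 'a', 'c']
'e': index 0 in ['e', 'd', 'a', 'c'] -> ['e', 'd', 'a', 'c']
'd': index 1 in ['e', 'd', 'a', 'c'] -> ['d', 'e', 'a', 'c']
'a': index 2 in ['d', 'e', 'a', 'c'] -> ['a', 'd', 'e', 'c']
'c': index 3 in ['a', 'd', 'e', 'c'] -> ['c', 'a', 'd', 'e']
'c': index 0 in ['c', 'a', 'd', 'e'] -> ['c', 'a', 'd', 'e']
'a': index 1 in ['c', 'a', 'd', 'e'] -> ['a', 'c', 'd', 'e']
'd': index 2 in ['a', 'c', 'd', 'e'] -> ['d', 'a', 'c', 'e']
'c': index 2 in ['d', 'a', 'c', 'e'] -> ['c', 'd', 'a', 'e']
'd': index 1 in ['c', 'd', 'a', 'e'] -> ['d', 'c', 'a', 'e']


Output: [2, 3, 0, 1, 2, 3, 0, 1, 2, 2, 1]


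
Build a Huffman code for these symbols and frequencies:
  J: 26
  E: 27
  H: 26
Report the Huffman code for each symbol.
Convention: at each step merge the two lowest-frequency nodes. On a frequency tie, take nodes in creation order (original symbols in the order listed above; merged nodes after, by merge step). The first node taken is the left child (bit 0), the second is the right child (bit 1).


Huffman tree construction:
Step 1: Merge J(26) + H(26) = 52
Step 2: Merge E(27) + (J+H)(52) = 79
Read each symbol's code off the tree from the root (left child = 0, right child = 1).

Codes:
  J: 10 (length 2)
  E: 0 (length 1)
  H: 11 (length 2)
Average code length: 131/79 = 1.6582 bits/symbol
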